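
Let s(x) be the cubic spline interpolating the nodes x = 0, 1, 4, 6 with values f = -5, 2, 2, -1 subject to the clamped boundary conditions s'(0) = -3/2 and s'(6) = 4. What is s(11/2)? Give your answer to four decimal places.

Put M_i = s'' at the i-th knot. Here h = (1, 3, 2) and Δ = (7, 0, -3/2), so the interior equations h_(i-1)·M_(i-1) + 2(h_(i-1)+h_i)·M_i + h_i·M_(i+1) = 6(Δ_i − Δ_(i-1)) read
  1·M_0 + 8·M_1 + 3·M_2 = 6(Δ_1 - Δ_0) = -42
  3·M_1 + 10·M_2 + 2·M_3 = 6(Δ_2 - Δ_1) = -9
Clamped end conditions give two more equations: 2h_0·M_0 + h_0·M_1 = 6(Δ_0 - s'(0)) = 51 and h_2·M_2 + 2h_2·M_3 = 6(s'(6) - Δ_2) = 33.
Hence M_0 = 781/26, M_1 = -118/13, M_2 = 5/26, M_3 = 106/13.
On [4, 6], s(x) = 2 - 113/26·(x - 4) + 5/52·(x - 4)² + 69/104·(x - 4)³.
With (x - 4) = 3/2: s(11/2) = -1717/832.

-2.0637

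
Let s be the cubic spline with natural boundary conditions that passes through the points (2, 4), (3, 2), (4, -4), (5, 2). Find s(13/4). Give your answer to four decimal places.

Put M_i = s'' at the i-th knot. Here h = (1, 1, 1) and Δ = (-2, -6, 6), so the interior equations h_(i-1)·M_(i-1) + 2(h_(i-1)+h_i)·M_i + h_i·M_(i+1) = 6(Δ_i − Δ_(i-1)) read
  1·M_0 + 4·M_1 + 1·M_2 = 6(Δ_1 - Δ_0) = -24
  1·M_1 + 4·M_2 + 1·M_3 = 6(Δ_2 - Δ_1) = 72
Natural end conditions: M_0 = M_3 = 0.
Solving the tridiagonal system: M_0 = 0, M_1 = -56/5, M_2 = 104/5, M_3 = 0.
On [3, 4], s(t) = 2 - 86/15·(t - 3) - 28/5·(t - 3)² + 16/3·(t - 3)³.
With (t - 3) = 1/4: s(13/4) = 3/10.

0.3000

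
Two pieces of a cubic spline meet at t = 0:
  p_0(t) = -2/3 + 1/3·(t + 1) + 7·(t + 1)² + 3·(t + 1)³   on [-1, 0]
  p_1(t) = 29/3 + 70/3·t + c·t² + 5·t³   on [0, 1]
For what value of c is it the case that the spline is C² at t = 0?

16

p_0''(t) = 14 + 18·(t + 1), so p_0''(0) = 32. On the right, p_1''(0) = 2c, so c = 16.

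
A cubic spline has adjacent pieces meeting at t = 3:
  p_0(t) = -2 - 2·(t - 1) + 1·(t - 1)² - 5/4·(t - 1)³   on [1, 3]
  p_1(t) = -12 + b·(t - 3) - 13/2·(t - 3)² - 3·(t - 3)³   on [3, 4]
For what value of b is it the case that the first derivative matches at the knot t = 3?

p_0'(t) = -2 + 2·(t - 1) - 15/4·(t - 1)², so p_0'(3) = -13. On the right, p_1'(3) = b, so b = -13.

-13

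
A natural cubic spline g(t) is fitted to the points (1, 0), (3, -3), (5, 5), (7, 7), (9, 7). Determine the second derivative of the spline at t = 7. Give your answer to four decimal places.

0.1339

Write M_i for g''(x_i). With h_i = 2, 2, 2, 2 and divided differences Δ_i = -3/2, 4, 1, 0, the continuity of g' gives the tridiagonal system
  2·M_0 + 8·M_1 + 2·M_2 = 6(Δ_1 - Δ_0) = 33
  2·M_1 + 8·M_2 + 2·M_3 = 6(Δ_2 - Δ_1) = -18
  2·M_2 + 8·M_3 + 2·M_4 = 6(Δ_3 - Δ_2) = -6
Natural end conditions: M_0 = M_4 = 0.
Solving the tridiagonal system: M_0 = 0, M_1 = 561/112, M_2 = -99/28, M_3 = 15/112, M_4 = 0.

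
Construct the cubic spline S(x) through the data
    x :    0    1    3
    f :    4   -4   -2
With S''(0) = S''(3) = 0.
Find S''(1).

Let M_i = S''(x_i). Step sizes h_i = 1, 2; slopes of the chords Δ_i = (y_(i+1) - y_i)/h_i = -8, 1.
  1·M_0 + 6·M_1 + 2·M_2 = 6(Δ_1 - Δ_0) = 54
Natural end conditions: M_0 = M_2 = 0.
Forward elimination and back-substitution give M_0 = 0, M_1 = 9, M_2 = 0.

9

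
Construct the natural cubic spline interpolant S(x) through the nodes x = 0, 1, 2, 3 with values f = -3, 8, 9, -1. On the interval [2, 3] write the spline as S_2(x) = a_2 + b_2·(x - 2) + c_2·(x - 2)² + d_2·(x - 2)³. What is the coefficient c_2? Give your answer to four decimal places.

-6.8000

With M_i denoting the second derivative at x_i, h_i = 1, 1, 1, and Δ_i = (y_(i+1) − y_i)/h_i = 11, 1, -10:
  1·M_0 + 4·M_1 + 1·M_2 = 6(Δ_1 - Δ_0) = -60
  1·M_1 + 4·M_2 + 1·M_3 = 6(Δ_2 - Δ_1) = -66
Natural end conditions: M_0 = M_3 = 0.
Hence M_0 = 0, M_1 = -58/5, M_2 = -68/5, M_3 = 0.
On [2, 3], with S_2(x) = a_2 + b_2·(x - 2) + c_2·(x - 2)² + d_2·(x - 2)³: c_2 = M_2/2 = -34/5, d_2 = (M_3 - M_2)/(6h_2) = 34/15, b_2 = Δ_2 - h_2(2M_2 + M_3)/6 = -82/15.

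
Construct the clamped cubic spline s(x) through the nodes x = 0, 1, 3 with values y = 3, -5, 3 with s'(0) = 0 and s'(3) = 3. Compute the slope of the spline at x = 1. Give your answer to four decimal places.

With m_i denoting the second derivative at x_i, h_i = 1, 2, and Δ_i = (y_(i+1) − y_i)/h_i = -8, 4:
  1·m_0 + 6·m_1 + 2·m_2 = 6(Δ_1 - Δ_0) = 72
Clamped end conditions give two more equations: 2h_0·m_0 + h_0·m_1 = 6(Δ_0 - s'(0)) = -48 and h_1·m_1 + 2h_1·m_2 = 6(s'(3) - Δ_1) = -6.
Solving the tridiagonal system: m_0 = -35, m_1 = 22, m_2 = -25/2.
On [1, 3], s'(x) = b_1 + 2c_1·(x - 1) + 3d_1·(x - 1)² with b_1 = Δ_1 - h_1(2m_1 + m_2)/6 = -13/2, c_1 = m_1/2 = 11, d_1 = (m_2 - m_1)/(6h_1) = -23/8. So s'(1) = -13/2.

-6.5000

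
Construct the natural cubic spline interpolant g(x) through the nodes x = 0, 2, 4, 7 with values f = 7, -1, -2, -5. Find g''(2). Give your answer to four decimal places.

Let M_i = g''(x_i). Step sizes h_i = 2, 2, 3; slopes of the chords Δ_i = (y_(i+1) - y_i)/h_i = -4, -1/2, -1.
  2·M_0 + 8·M_1 + 2·M_2 = 6(Δ_1 - Δ_0) = 21
  2·M_1 + 10·M_2 + 3·M_3 = 6(Δ_2 - Δ_1) = -3
Natural end conditions: M_0 = M_3 = 0.
Solving the tridiagonal system: M_0 = 0, M_1 = 54/19, M_2 = -33/38, M_3 = 0.

2.8421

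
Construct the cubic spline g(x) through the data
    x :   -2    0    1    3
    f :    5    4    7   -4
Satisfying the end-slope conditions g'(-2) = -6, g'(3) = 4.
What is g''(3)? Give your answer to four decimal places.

22.6250

Write m_i for g''(x_i). With h_i = 2, 1, 2 and divided differences Δ_i = -1/2, 3, -11/2, the continuity of g' gives the tridiagonal system
  2·m_0 + 6·m_1 + 1·m_2 = 6(Δ_1 - Δ_0) = 21
  1·m_1 + 6·m_2 + 2·m_3 = 6(Δ_2 - Δ_1) = -51
Clamped end conditions give two more equations: 2h_0·m_0 + h_0·m_1 = 6(Δ_0 - g'(-2)) = 33 and h_2·m_2 + 2h_2·m_3 = 6(g'(3) - Δ_2) = 57.
Forward elimination and back-substitution give m_0 = 49/8, m_1 = 17/4, m_2 = -67/4, m_3 = 181/8.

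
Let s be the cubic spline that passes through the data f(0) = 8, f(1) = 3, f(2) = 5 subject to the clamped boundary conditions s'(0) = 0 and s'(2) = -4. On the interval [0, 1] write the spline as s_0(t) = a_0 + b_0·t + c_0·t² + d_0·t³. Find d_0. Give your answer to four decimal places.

With m_i denoting the second derivative at x_i, h_i = 1, 1, and Δ_i = (y_(i+1) − y_i)/h_i = -5, 2:
  1·m_0 + 4·m_1 + 1·m_2 = 6(Δ_1 - Δ_0) = 42
Clamped end conditions give two more equations: 2h_0·m_0 + h_0·m_1 = 6(Δ_0 - s'(0)) = -30 and h_1·m_1 + 2h_1·m_2 = 6(s'(2) - Δ_1) = -36.
Solving the tridiagonal system: m_0 = -55/2, m_1 = 25, m_2 = -61/2.
On [0, 1], with s_0(t) = a_0 + b_0·t + c_0·t² + d_0·t³: c_0 = m_0/2 = -55/4, d_0 = (m_1 - m_0)/(6h_0) = 35/4, b_0 = Δ_0 - h_0(2m_0 + m_1)/6 = 0.

8.7500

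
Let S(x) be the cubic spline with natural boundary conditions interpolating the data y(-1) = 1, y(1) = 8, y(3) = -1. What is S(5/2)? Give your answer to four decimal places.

Put M_i = S'' at the i-th knot. Here h = (2, 2) and Δ = (7/2, -9/2), so the interior equations h_(i-1)·M_(i-1) + 2(h_(i-1)+h_i)·M_i + h_i·M_(i+1) = 6(Δ_i − Δ_(i-1)) read
  2·M_0 + 8·M_1 + 2·M_2 = 6(Δ_1 - Δ_0) = -48
Natural end conditions: M_0 = M_2 = 0.
Solving the tridiagonal system: M_0 = 0, M_1 = -6, M_2 = 0.
On [1, 3], S(x) = 8 - 1/2·(x - 1) - 3·(x - 1)² + 1/2·(x - 1)³.
With (x - 1) = 3/2: S(5/2) = 35/16.

2.1875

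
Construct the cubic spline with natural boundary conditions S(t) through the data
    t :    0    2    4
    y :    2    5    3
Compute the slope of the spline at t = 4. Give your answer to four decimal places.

-1.6250

Let M_i = S''(x_i). Step sizes h_i = 2, 2; slopes of the chords Δ_i = (y_(i+1) - y_i)/h_i = 3/2, -1.
  2·M_0 + 8·M_1 + 2·M_2 = 6(Δ_1 - Δ_0) = -15
Natural end conditions: M_0 = M_2 = 0.
Solving the tridiagonal system: M_0 = 0, M_1 = -15/8, M_2 = 0.
On [2, 4], S'(t) = b_1 + 2c_1·(t - 2) + 3d_1·(t - 2)² with b_1 = Δ_1 - h_1(2M_1 + M_2)/6 = 1/4, c_1 = M_1/2 = -15/16, d_1 = (M_2 - M_1)/(6h_1) = 5/32. So S'(4) = -13/8.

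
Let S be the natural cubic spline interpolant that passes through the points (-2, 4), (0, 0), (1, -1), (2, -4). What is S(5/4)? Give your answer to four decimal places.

With σ_i denoting the second derivative at x_i, h_i = 2, 1, 1, and Δ_i = (y_(i+1) − y_i)/h_i = -2, -1, -3:
  2·σ_0 + 6·σ_1 + 1·σ_2 = 6(Δ_1 - Δ_0) = 6
  1·σ_1 + 4·σ_2 + 1·σ_3 = 6(Δ_2 - Δ_1) = -12
Natural end conditions: σ_0 = σ_3 = 0.
Solving the tridiagonal system: σ_0 = 0, σ_1 = 36/23, σ_2 = -78/23, σ_3 = 0.
On [1, 2], S(t) = -1 - 43/23·(t - 1) - 39/23·(t - 1)² + 13/23·(t - 1)³.
With (t - 1) = 1/4: S(5/4) = -2303/1472.

-1.5645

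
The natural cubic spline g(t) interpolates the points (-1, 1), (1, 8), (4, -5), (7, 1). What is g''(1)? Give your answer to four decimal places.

-6.1081

Write m_i for g''(x_i). With h_i = 2, 3, 3 and divided differences Δ_i = 7/2, -13/3, 2, the continuity of g' gives the tridiagonal system
  2·m_0 + 10·m_1 + 3·m_2 = 6(Δ_1 - Δ_0) = -47
  3·m_1 + 12·m_2 + 3·m_3 = 6(Δ_2 - Δ_1) = 38
Natural end conditions: m_0 = m_3 = 0.
Solving: m_0 = 0, m_1 = -226/37, m_2 = 521/111, m_3 = 0.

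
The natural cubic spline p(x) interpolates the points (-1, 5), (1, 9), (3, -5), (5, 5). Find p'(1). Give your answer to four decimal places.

-4.4000

Write M_i for p''(x_i). With h_i = 2, 2, 2 and divided differences Δ_i = 2, -7, 5, the continuity of p' gives the tridiagonal system
  2·M_0 + 8·M_1 + 2·M_2 = 6(Δ_1 - Δ_0) = -54
  2·M_1 + 8·M_2 + 2·M_3 = 6(Δ_2 - Δ_1) = 72
Natural end conditions: M_0 = M_3 = 0.
Forward elimination and back-substitution give M_0 = 0, M_1 = -48/5, M_2 = 57/5, M_3 = 0.
On [1, 3], p'(x) = b_1 + 2c_1·(x - 1) + 3d_1·(x - 1)² with b_1 = Δ_1 - h_1(2M_1 + M_2)/6 = -22/5, c_1 = M_1/2 = -24/5, d_1 = (M_2 - M_1)/(6h_1) = 7/4. So p'(1) = -22/5.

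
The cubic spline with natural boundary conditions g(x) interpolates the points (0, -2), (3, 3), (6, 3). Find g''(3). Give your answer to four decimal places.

Let M_i = g''(x_i). Step sizes h_i = 3, 3; slopes of the chords Δ_i = (y_(i+1) - y_i)/h_i = 5/3, 0.
  3·M_0 + 12·M_1 + 3·M_2 = 6(Δ_1 - Δ_0) = -10
Natural end conditions: M_0 = M_2 = 0.
Forward elimination and back-substitution give M_0 = 0, M_1 = -5/6, M_2 = 0.

-0.8333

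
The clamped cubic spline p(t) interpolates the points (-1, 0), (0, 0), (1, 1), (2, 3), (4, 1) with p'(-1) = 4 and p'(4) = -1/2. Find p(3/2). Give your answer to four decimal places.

Put σ_i = p'' at the i-th knot. Here h = (1, 1, 1, 2) and Δ = (0, 1, 2, -1), so the interior equations h_(i-1)·σ_(i-1) + 2(h_(i-1)+h_i)·σ_i + h_i·σ_(i+1) = 6(Δ_i − Δ_(i-1)) read
  1·σ_0 + 4·σ_1 + 1·σ_2 = 6(Δ_1 - Δ_0) = 6
  1·σ_1 + 4·σ_2 + 1·σ_3 = 6(Δ_2 - Δ_1) = 6
  1·σ_2 + 6·σ_3 + 2·σ_4 = 6(Δ_3 - Δ_2) = -18
Clamped end conditions give two more equations: 2h_0·σ_0 + h_0·σ_1 = 6(Δ_0 - p'(-1)) = -24 and h_3·σ_3 + 2h_3·σ_4 = 6(p'(4) - Δ_3) = 3.
Solving: σ_0 = -1179/82, σ_1 = 195/41, σ_2 = 111/82, σ_3 = -171/41, σ_4 = 465/164.
On [1, 2], p(t) = 1 + 92/41·(t - 1) + 111/164·(t - 1)² - 151/164·(t - 1)³.
With (t - 1) = 1/2: p(3/2) = 2855/1312.

2.1761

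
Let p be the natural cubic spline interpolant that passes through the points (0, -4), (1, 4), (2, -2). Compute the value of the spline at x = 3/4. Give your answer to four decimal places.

3.1484

Put M_i = p'' at the i-th knot. Here h = (1, 1) and Δ = (8, -6), so the interior equations h_(i-1)·M_(i-1) + 2(h_(i-1)+h_i)·M_i + h_i·M_(i+1) = 6(Δ_i − Δ_(i-1)) read
  1·M_0 + 4·M_1 + 1·M_2 = 6(Δ_1 - Δ_0) = -84
Natural end conditions: M_0 = M_2 = 0.
Solving: M_0 = 0, M_1 = -21, M_2 = 0.
On [0, 1], p(x) = -4 + 23/2·x + 0·x² - 7/2·x³.
With x = 3/4: p(3/4) = 403/128.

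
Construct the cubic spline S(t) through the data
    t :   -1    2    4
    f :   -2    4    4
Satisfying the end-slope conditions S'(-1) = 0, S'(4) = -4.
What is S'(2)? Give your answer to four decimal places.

Put m_i = S'' at the i-th knot. Here h = (3, 2) and Δ = (2, 0), so the interior equations h_(i-1)·m_(i-1) + 2(h_(i-1)+h_i)·m_i + h_i·m_(i+1) = 6(Δ_i − Δ_(i-1)) read
  3·m_0 + 10·m_1 + 2·m_2 = 6(Δ_1 - Δ_0) = -12
Clamped end conditions give two more equations: 2h_0·m_0 + h_0·m_1 = 6(Δ_0 - S'(-1)) = 12 and h_1·m_1 + 2h_1·m_2 = 6(S'(4) - Δ_1) = -24.
Solving the tridiagonal system: m_0 = 12/5, m_1 = -4/5, m_2 = -28/5.
On [2, 4], S'(t) = b_1 + 2c_1·(t - 2) + 3d_1·(t - 2)² with b_1 = Δ_1 - h_1(2m_1 + m_2)/6 = 12/5, c_1 = m_1/2 = -2/5, d_1 = (m_2 - m_1)/(6h_1) = -2/5. So S'(2) = 12/5.

2.4000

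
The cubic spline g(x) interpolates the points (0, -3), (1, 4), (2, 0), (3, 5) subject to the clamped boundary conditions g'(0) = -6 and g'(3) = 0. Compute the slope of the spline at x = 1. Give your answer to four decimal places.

3.8000

Put m_i = g'' at the i-th knot. Here h = (1, 1, 1) and Δ = (7, -4, 5), so the interior equations h_(i-1)·m_(i-1) + 2(h_(i-1)+h_i)·m_i + h_i·m_(i+1) = 6(Δ_i − Δ_(i-1)) read
  1·m_0 + 4·m_1 + 1·m_2 = 6(Δ_1 - Δ_0) = -66
  1·m_1 + 4·m_2 + 1·m_3 = 6(Δ_2 - Δ_1) = 54
Clamped end conditions give two more equations: 2h_0·m_0 + h_0·m_1 = 6(Δ_0 - g'(0)) = 78 and h_2·m_2 + 2h_2·m_3 = 6(g'(3) - Δ_2) = -30.
Forward elimination and back-substitution give m_0 = 292/5, m_1 = -194/5, m_2 = 154/5, m_3 = -152/5.
On [1, 2], g'(x) = b_1 + 2c_1·(x - 1) + 3d_1·(x - 1)² with b_1 = Δ_1 - h_1(2m_1 + m_2)/6 = 19/5, c_1 = m_1/2 = -97/5, d_1 = (m_2 - m_1)/(6h_1) = 58/5. So g'(1) = 19/5.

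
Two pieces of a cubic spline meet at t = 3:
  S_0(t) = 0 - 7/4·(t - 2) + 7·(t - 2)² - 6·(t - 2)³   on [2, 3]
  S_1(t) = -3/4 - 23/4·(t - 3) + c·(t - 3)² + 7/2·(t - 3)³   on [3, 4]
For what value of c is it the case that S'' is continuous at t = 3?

S_0''(t) = 14 - 36·(t - 2), so S_0''(3) = -22. On the right, S_1''(3) = 2c, so c = -11.

-11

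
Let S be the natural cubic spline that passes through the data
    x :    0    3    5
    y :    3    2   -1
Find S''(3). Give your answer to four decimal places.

With M_i denoting the second derivative at x_i, h_i = 3, 2, and Δ_i = (y_(i+1) − y_i)/h_i = -1/3, -3/2:
  3·M_0 + 10·M_1 + 2·M_2 = 6(Δ_1 - Δ_0) = -7
Natural end conditions: M_0 = M_2 = 0.
Solving: M_0 = 0, M_1 = -7/10, M_2 = 0.

-0.7000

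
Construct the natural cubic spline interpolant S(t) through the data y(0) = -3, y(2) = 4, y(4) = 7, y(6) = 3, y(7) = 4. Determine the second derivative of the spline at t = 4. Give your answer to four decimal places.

With M_i denoting the second derivative at x_i, h_i = 2, 2, 2, 1, and Δ_i = (y_(i+1) − y_i)/h_i = 7/2, 3/2, -2, 1:
  2·M_0 + 8·M_1 + 2·M_2 = 6(Δ_1 - Δ_0) = -12
  2·M_1 + 8·M_2 + 2·M_3 = 6(Δ_2 - Δ_1) = -21
  2·M_2 + 6·M_3 + 1·M_4 = 6(Δ_3 - Δ_2) = 18
Natural end conditions: M_0 = M_4 = 0.
Solving the tridiagonal system: M_0 = 0, M_1 = -51/82, M_2 = -144/41, M_3 = 171/41, M_4 = 0.

-3.5122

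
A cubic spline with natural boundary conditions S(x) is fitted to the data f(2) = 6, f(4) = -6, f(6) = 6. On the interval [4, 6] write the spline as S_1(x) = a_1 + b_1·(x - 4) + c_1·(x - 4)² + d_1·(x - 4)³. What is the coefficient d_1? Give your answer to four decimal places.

With σ_i denoting the second derivative at x_i, h_i = 2, 2, and Δ_i = (y_(i+1) − y_i)/h_i = -6, 6:
  2·σ_0 + 8·σ_1 + 2·σ_2 = 6(Δ_1 - Δ_0) = 72
Natural end conditions: σ_0 = σ_2 = 0.
Solving: σ_0 = 0, σ_1 = 9, σ_2 = 0.
On [4, 6], with S_1(x) = a_1 + b_1·(x - 4) + c_1·(x - 4)² + d_1·(x - 4)³: c_1 = σ_1/2 = 9/2, d_1 = (σ_2 - σ_1)/(6h_1) = -3/4, b_1 = Δ_1 - h_1(2σ_1 + σ_2)/6 = 0.

-0.7500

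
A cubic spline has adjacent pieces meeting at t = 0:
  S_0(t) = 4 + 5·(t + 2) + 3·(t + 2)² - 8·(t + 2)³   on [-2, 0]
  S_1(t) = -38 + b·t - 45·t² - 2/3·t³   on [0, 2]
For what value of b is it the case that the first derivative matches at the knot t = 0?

S_0'(t) = 5 + 6·(t + 2) - 24·(t + 2)², so S_0'(0) = -79. On the right, S_1'(0) = b, so b = -79.

-79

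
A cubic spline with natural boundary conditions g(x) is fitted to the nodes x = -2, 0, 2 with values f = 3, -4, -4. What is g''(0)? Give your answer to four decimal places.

2.6250

Let M_i = g''(x_i). Step sizes h_i = 2, 2; slopes of the chords Δ_i = (y_(i+1) - y_i)/h_i = -7/2, 0.
  2·M_0 + 8·M_1 + 2·M_2 = 6(Δ_1 - Δ_0) = 21
Natural end conditions: M_0 = M_2 = 0.
Solving the tridiagonal system: M_0 = 0, M_1 = 21/8, M_2 = 0.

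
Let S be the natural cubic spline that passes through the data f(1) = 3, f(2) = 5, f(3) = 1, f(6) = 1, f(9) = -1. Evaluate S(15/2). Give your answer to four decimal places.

0.8705

Put σ_i = S'' at the i-th knot. Here h = (1, 1, 3, 3) and Δ = (2, -4, 0, -2/3), so the interior equations h_(i-1)·σ_(i-1) + 2(h_(i-1)+h_i)·σ_i + h_i·σ_(i+1) = 6(Δ_i − Δ_(i-1)) read
  1·σ_0 + 4·σ_1 + 1·σ_2 = 6(Δ_1 - Δ_0) = -36
  1·σ_1 + 8·σ_2 + 3·σ_3 = 6(Δ_2 - Δ_1) = 24
  3·σ_2 + 12·σ_3 + 3·σ_4 = 6(Δ_3 - Δ_2) = -4
Natural end conditions: σ_0 = σ_4 = 0.
Solving the tridiagonal system: σ_0 = 0, σ_1 = -143/14, σ_2 = 34/7, σ_3 = -65/42, σ_4 = 0.
On [6, 9], S(x) = 1 + 37/42·(x - 6) - 65/84·(x - 6)² + 65/756·(x - 6)³.
With (x - 6) = 3/2: S(15/2) = 195/224.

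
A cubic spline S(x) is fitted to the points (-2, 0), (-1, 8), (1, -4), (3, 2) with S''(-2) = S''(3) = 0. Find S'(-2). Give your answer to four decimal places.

10.9545

Write M_i for S''(x_i). With h_i = 1, 2, 2 and divided differences Δ_i = 8, -6, 3, the continuity of S' gives the tridiagonal system
  1·M_0 + 6·M_1 + 2·M_2 = 6(Δ_1 - Δ_0) = -84
  2·M_1 + 8·M_2 + 2·M_3 = 6(Δ_2 - Δ_1) = 54
Natural end conditions: M_0 = M_3 = 0.
Forward elimination and back-substitution give M_0 = 0, M_1 = -195/11, M_2 = 123/11, M_3 = 0.
On [-2, -1], S'(x) = b_0 + 2c_0·(x + 2) + 3d_0·(x + 2)² with b_0 = Δ_0 - h_0(2M_0 + M_1)/6 = 241/22, c_0 = M_0/2 = 0, d_0 = (M_1 - M_0)/(6h_0) = -65/22. So S'(-2) = 241/22.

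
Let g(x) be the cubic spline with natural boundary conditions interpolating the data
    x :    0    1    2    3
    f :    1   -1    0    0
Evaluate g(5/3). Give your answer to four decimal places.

-0.4173

Put σ_i = g'' at the i-th knot. Here h = (1, 1, 1) and Δ = (-2, 1, 0), so the interior equations h_(i-1)·σ_(i-1) + 2(h_(i-1)+h_i)·σ_i + h_i·σ_(i+1) = 6(Δ_i − Δ_(i-1)) read
  1·σ_0 + 4·σ_1 + 1·σ_2 = 6(Δ_1 - Δ_0) = 18
  1·σ_1 + 4·σ_2 + 1·σ_3 = 6(Δ_2 - Δ_1) = -6
Natural end conditions: σ_0 = σ_3 = 0.
Solving: σ_0 = 0, σ_1 = 26/5, σ_2 = -14/5, σ_3 = 0.
On [1, 2], g(x) = -1 - 4/15·(x - 1) + 13/5·(x - 1)² - 4/3·(x - 1)³.
With (x - 1) = 2/3: g(5/3) = -169/405.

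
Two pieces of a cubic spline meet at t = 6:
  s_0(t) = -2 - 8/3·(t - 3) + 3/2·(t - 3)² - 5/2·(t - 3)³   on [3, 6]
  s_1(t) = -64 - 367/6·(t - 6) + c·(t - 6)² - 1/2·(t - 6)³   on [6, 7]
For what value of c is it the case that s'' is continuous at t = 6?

s_0''(t) = 3 - 15·(t - 3), so s_0''(6) = -42. On the right, s_1''(6) = 2c, so c = -21.

-21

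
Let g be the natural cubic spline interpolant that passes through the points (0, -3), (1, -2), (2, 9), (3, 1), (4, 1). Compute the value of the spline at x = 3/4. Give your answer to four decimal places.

With σ_i denoting the second derivative at x_i, h_i = 1, 1, 1, 1, and Δ_i = (y_(i+1) − y_i)/h_i = 1, 11, -8, 0:
  1·σ_0 + 4·σ_1 + 1·σ_2 = 6(Δ_1 - Δ_0) = 60
  1·σ_1 + 4·σ_2 + 1·σ_3 = 6(Δ_2 - Δ_1) = -114
  1·σ_2 + 4·σ_3 + 1·σ_4 = 6(Δ_3 - Δ_2) = 48
Natural end conditions: σ_0 = σ_4 = 0.
Hence σ_0 = 0, σ_1 = 351/14, σ_2 = -282/7, σ_3 = 309/14, σ_4 = 0.
On [0, 1], g(x) = -3 - 89/28·x + 0·x² + 117/28·x³.
With x = 3/4: g(3/4) = -927/256.

-3.6211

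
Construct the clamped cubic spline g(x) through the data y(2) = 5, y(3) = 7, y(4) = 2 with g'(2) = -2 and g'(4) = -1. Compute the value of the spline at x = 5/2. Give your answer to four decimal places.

5.9375

Let σ_i = g''(x_i). Step sizes h_i = 1, 1; slopes of the chords Δ_i = (y_(i+1) - y_i)/h_i = 2, -5.
  1·σ_0 + 4·σ_1 + 1·σ_2 = 6(Δ_1 - Δ_0) = -42
Clamped end conditions give two more equations: 2h_0·σ_0 + h_0·σ_1 = 6(Δ_0 - g'(2)) = 24 and h_1·σ_1 + 2h_1·σ_2 = 6(g'(4) - Δ_1) = 24.
Hence σ_0 = 23, σ_1 = -22, σ_2 = 23.
On [2, 3], g(x) = 5 - 2·(x - 2) + 23/2·(x - 2)² - 15/2·(x - 2)³.
With (x - 2) = 1/2: g(5/2) = 95/16.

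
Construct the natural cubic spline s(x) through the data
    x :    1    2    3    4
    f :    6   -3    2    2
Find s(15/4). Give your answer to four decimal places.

2.5313

With m_i denoting the second derivative at x_i, h_i = 1, 1, 1, and Δ_i = (y_(i+1) − y_i)/h_i = -9, 5, 0:
  1·m_0 + 4·m_1 + 1·m_2 = 6(Δ_1 - Δ_0) = 84
  1·m_1 + 4·m_2 + 1·m_3 = 6(Δ_2 - Δ_1) = -30
Natural end conditions: m_0 = m_3 = 0.
Solving the tridiagonal system: m_0 = 0, m_1 = 122/5, m_2 = -68/5, m_3 = 0.
On [3, 4], s(x) = 2 + 68/15·(x - 3) - 34/5·(x - 3)² + 34/15·(x - 3)³.
With (x - 3) = 3/4: s(15/4) = 81/32.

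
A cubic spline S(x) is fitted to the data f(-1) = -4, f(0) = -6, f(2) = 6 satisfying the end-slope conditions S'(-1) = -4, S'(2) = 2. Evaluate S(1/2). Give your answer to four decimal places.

-3.7500

Put σ_i = S'' at the i-th knot. Here h = (1, 2) and Δ = (-2, 6), so the interior equations h_(i-1)·σ_(i-1) + 2(h_(i-1)+h_i)·σ_i + h_i·σ_(i+1) = 6(Δ_i − Δ_(i-1)) read
  1·σ_0 + 6·σ_1 + 2·σ_2 = 6(Δ_1 - Δ_0) = 48
Clamped end conditions give two more equations: 2h_0·σ_0 + h_0·σ_1 = 6(Δ_0 - S'(-1)) = 12 and h_1·σ_1 + 2h_1·σ_2 = 6(S'(2) - Δ_1) = -24.
Solving: σ_0 = 0, σ_1 = 12, σ_2 = -12.
On [0, 2], S(x) = -6 + 2·x + 6·x² - 2·x³.
With x = 1/2: S(1/2) = -15/4.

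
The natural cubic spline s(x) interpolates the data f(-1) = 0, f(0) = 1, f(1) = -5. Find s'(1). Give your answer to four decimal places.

Let M_i = s''(x_i). Step sizes h_i = 1, 1; slopes of the chords Δ_i = (y_(i+1) - y_i)/h_i = 1, -6.
  1·M_0 + 4·M_1 + 1·M_2 = 6(Δ_1 - Δ_0) = -42
Natural end conditions: M_0 = M_2 = 0.
Solving the tridiagonal system: M_0 = 0, M_1 = -21/2, M_2 = 0.
On [0, 1], s'(x) = b_1 + 2c_1·x + 3d_1·x² with b_1 = Δ_1 - h_1(2M_1 + M_2)/6 = -5/2, c_1 = M_1/2 = -21/4, d_1 = (M_2 - M_1)/(6h_1) = 7/4. So s'(1) = -31/4.

-7.7500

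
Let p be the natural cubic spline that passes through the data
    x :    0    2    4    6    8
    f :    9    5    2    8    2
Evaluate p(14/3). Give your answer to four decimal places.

3.8942

Let m_i = p''(x_i). Step sizes h_i = 2, 2, 2, 2; slopes of the chords Δ_i = (y_(i+1) - y_i)/h_i = -2, -3/2, 3, -3.
  2·m_0 + 8·m_1 + 2·m_2 = 6(Δ_1 - Δ_0) = 3
  2·m_1 + 8·m_2 + 2·m_3 = 6(Δ_2 - Δ_1) = 27
  2·m_2 + 8·m_3 + 2·m_4 = 6(Δ_3 - Δ_2) = -36
Natural end conditions: m_0 = m_4 = 0.
Solving: m_0 = 0, m_1 = -99/112, m_2 = 141/28, m_3 = -645/112, m_4 = 0.
On [4, 6], p(x) = 2 + 25/16·(x - 4) + 141/56·(x - 4)² - 403/448·(x - 4)³.
With (x - 4) = 2/3: p(14/3) = 736/189.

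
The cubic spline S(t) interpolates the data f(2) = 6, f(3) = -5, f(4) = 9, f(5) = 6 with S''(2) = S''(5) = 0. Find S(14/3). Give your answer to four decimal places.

8.8370

With M_i denoting the second derivative at x_i, h_i = 1, 1, 1, and Δ_i = (y_(i+1) − y_i)/h_i = -11, 14, -3:
  1·M_0 + 4·M_1 + 1·M_2 = 6(Δ_1 - Δ_0) = 150
  1·M_1 + 4·M_2 + 1·M_3 = 6(Δ_2 - Δ_1) = -102
Natural end conditions: M_0 = M_3 = 0.
Solving: M_0 = 0, M_1 = 234/5, M_2 = -186/5, M_3 = 0.
On [4, 5], S(t) = 9 + 47/5·(t - 4) - 93/5·(t - 4)² + 31/5·(t - 4)³.
With (t - 4) = 2/3: S(14/3) = 1193/135.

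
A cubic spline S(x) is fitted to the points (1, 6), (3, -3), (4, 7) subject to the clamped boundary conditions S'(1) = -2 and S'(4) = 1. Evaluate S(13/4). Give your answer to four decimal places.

-0.3945

Put M_i = S'' at the i-th knot. Here h = (2, 1) and Δ = (-9/2, 10), so the interior equations h_(i-1)·M_(i-1) + 2(h_(i-1)+h_i)·M_i + h_i·M_(i+1) = 6(Δ_i − Δ_(i-1)) read
  2·M_0 + 6·M_1 + 1·M_2 = 6(Δ_1 - Δ_0) = 87
Clamped end conditions give two more equations: 2h_0·M_0 + h_0·M_1 = 6(Δ_0 - S'(1)) = -15 and h_1·M_1 + 2h_1·M_2 = 6(S'(4) - Δ_1) = -54.
Solving the tridiagonal system: M_0 = -69/4, M_1 = 27, M_2 = -81/2.
On [3, 4], S(x) = -3 + 31/4·(x - 3) + 27/2·(x - 3)² - 45/4·(x - 3)³.
With (x - 3) = 1/4: S(13/4) = -101/256.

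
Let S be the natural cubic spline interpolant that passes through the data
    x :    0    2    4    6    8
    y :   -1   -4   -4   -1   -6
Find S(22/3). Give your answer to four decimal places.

Let m_i = S''(x_i). Step sizes h_i = 2, 2, 2, 2; slopes of the chords Δ_i = (y_(i+1) - y_i)/h_i = -3/2, 0, 3/2, -5/2.
  2·m_0 + 8·m_1 + 2·m_2 = 6(Δ_1 - Δ_0) = 9
  2·m_1 + 8·m_2 + 2·m_3 = 6(Δ_2 - Δ_1) = 9
  2·m_2 + 8·m_3 + 2·m_4 = 6(Δ_3 - Δ_2) = -24
Natural end conditions: m_0 = m_4 = 0.
Hence m_0 = 0, m_1 = 75/112, m_2 = 51/28, m_3 = -387/112, m_4 = 0.
On [6, 8], S(x) = -1 - 11/56·(x - 6) - 387/224·(x - 6)² + 129/448·(x - 6)³.
With (x - 6) = 4/3: S(22/3) = -230/63.

-3.6508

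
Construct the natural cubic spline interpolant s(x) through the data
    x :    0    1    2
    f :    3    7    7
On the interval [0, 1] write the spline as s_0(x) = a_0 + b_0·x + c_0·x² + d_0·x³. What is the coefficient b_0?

Put M_i = s'' at the i-th knot. Here h = (1, 1) and Δ = (4, 0), so the interior equations h_(i-1)·M_(i-1) + 2(h_(i-1)+h_i)·M_i + h_i·M_(i+1) = 6(Δ_i − Δ_(i-1)) read
  1·M_0 + 4·M_1 + 1·M_2 = 6(Δ_1 - Δ_0) = -24
Natural end conditions: M_0 = M_2 = 0.
Solving: M_0 = 0, M_1 = -6, M_2 = 0.
On [0, 1], with s_0(x) = a_0 + b_0·x + c_0·x² + d_0·x³: c_0 = M_0/2 = 0, d_0 = (M_1 - M_0)/(6h_0) = -1, b_0 = Δ_0 - h_0(2M_0 + M_1)/6 = 5.

5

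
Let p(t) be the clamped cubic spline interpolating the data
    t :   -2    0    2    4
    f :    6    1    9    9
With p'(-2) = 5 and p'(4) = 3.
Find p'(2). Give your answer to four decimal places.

Put σ_i = p'' at the i-th knot. Here h = (2, 2, 2) and Δ = (-5/2, 4, 0), so the interior equations h_(i-1)·σ_(i-1) + 2(h_(i-1)+h_i)·σ_i + h_i·σ_(i+1) = 6(Δ_i − Δ_(i-1)) read
  2·σ_0 + 8·σ_1 + 2·σ_2 = 6(Δ_1 - Δ_0) = 39
  2·σ_1 + 8·σ_2 + 2·σ_3 = 6(Δ_2 - Δ_1) = -24
Clamped end conditions give two more equations: 2h_0·σ_0 + h_0·σ_1 = 6(Δ_0 - p'(-2)) = -45 and h_2·σ_2 + 2h_2·σ_3 = 6(p'(4) - Δ_2) = 18.
Hence σ_0 = -503/30, σ_1 = 331/30, σ_2 = -118/15, σ_3 = 253/30.
On [2, 4], p'(t) = b_2 + 2c_2·(t - 2) + 3d_2·(t - 2)² with b_2 = Δ_2 - h_2(2σ_2 + σ_3)/6 = 73/30, c_2 = σ_2/2 = -59/15, d_2 = (σ_3 - σ_2)/(6h_2) = 163/120. So p'(2) = 73/30.

2.4333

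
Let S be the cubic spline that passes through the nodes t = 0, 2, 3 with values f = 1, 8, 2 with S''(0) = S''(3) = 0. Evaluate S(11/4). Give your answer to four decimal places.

Let M_i = S''(x_i). Step sizes h_i = 2, 1; slopes of the chords Δ_i = (y_(i+1) - y_i)/h_i = 7/2, -6.
  2·M_0 + 6·M_1 + 1·M_2 = 6(Δ_1 - Δ_0) = -57
Natural end conditions: M_0 = M_2 = 0.
Forward elimination and back-substitution give M_0 = 0, M_1 = -19/2, M_2 = 0.
On [2, 3], S(t) = 8 - 17/6·(t - 2) - 19/4·(t - 2)² + 19/12·(t - 2)³.
With (t - 2) = 3/4: S(11/4) = 991/256.

3.8711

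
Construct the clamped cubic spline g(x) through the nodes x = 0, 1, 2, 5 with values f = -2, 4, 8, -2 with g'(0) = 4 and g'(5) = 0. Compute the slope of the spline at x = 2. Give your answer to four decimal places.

Write σ_i for g''(x_i). With h_i = 1, 1, 3 and divided differences Δ_i = 6, 4, -10/3, the continuity of g' gives the tridiagonal system
  1·σ_0 + 4·σ_1 + 1·σ_2 = 6(Δ_1 - Δ_0) = -12
  1·σ_1 + 8·σ_2 + 3·σ_3 = 6(Δ_2 - Δ_1) = -44
Clamped end conditions give two more equations: 2h_0·σ_0 + h_0·σ_1 = 6(Δ_0 - g'(0)) = 12 and h_2·σ_2 + 2h_2·σ_3 = 6(g'(5) - Δ_2) = 20.
Hence σ_0 = 216/29, σ_1 = -84/29, σ_2 = -228/29, σ_3 = 632/87.
On [2, 5], g'(x) = b_2 + 2c_2·(x - 2) + 3d_2·(x - 2)² with b_2 = Δ_2 - h_2(2σ_2 + σ_3)/6 = 26/29, c_2 = σ_2/2 = -114/29, d_2 = (σ_3 - σ_2)/(6h_2) = 658/783. So g'(2) = 26/29.

0.8966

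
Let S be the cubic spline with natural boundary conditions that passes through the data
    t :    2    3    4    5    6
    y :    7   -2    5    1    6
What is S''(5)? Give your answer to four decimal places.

Let M_i = S''(x_i). Step sizes h_i = 1, 1, 1, 1; slopes of the chords Δ_i = (y_(i+1) - y_i)/h_i = -9, 7, -4, 5.
  1·M_0 + 4·M_1 + 1·M_2 = 6(Δ_1 - Δ_0) = 96
  1·M_1 + 4·M_2 + 1·M_3 = 6(Δ_2 - Δ_1) = -66
  1·M_2 + 4·M_3 + 1·M_4 = 6(Δ_3 - Δ_2) = 54
Natural end conditions: M_0 = M_4 = 0.
Solving the tridiagonal system: M_0 = 0, M_1 = 879/28, M_2 = -207/7, M_3 = 585/28, M_4 = 0.

20.8929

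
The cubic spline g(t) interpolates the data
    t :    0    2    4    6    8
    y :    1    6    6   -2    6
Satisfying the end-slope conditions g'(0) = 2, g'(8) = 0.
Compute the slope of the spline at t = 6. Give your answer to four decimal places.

Put M_i = g'' at the i-th knot. Here h = (2, 2, 2, 2) and Δ = (5/2, 0, -4, 4), so the interior equations h_(i-1)·M_(i-1) + 2(h_(i-1)+h_i)·M_i + h_i·M_(i+1) = 6(Δ_i − Δ_(i-1)) read
  2·M_0 + 8·M_1 + 2·M_2 = 6(Δ_1 - Δ_0) = -15
  2·M_1 + 8·M_2 + 2·M_3 = 6(Δ_2 - Δ_1) = -24
  2·M_2 + 8·M_3 + 2·M_4 = 6(Δ_3 - Δ_2) = 48
Clamped end conditions give two more equations: 2h_0·M_0 + h_0·M_1 = 6(Δ_0 - g'(0)) = 3 and h_3·M_3 + 2h_3·M_4 = 6(g'(8) - Δ_3) = -24.
Solving the tridiagonal system: M_0 = 131/112, M_1 = -47/56, M_2 = -85/16, M_3 = 565/56, M_4 = -1237/112.
On [6, 8], g'(t) = b_3 + 2c_3·(t - 6) + 3d_3·(t - 6)² with b_3 = Δ_3 - h_3(2M_3 + M_4)/6 = 107/112, c_3 = M_3/2 = 565/112, d_3 = (M_4 - M_3)/(6h_3) = -789/448. So g'(6) = 107/112.

0.9554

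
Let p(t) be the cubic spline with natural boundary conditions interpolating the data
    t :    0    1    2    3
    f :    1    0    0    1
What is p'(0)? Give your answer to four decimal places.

Put M_i = p'' at the i-th knot. Here h = (1, 1, 1) and Δ = (-1, 0, 1), so the interior equations h_(i-1)·M_(i-1) + 2(h_(i-1)+h_i)·M_i + h_i·M_(i+1) = 6(Δ_i − Δ_(i-1)) read
  1·M_0 + 4·M_1 + 1·M_2 = 6(Δ_1 - Δ_0) = 6
  1·M_1 + 4·M_2 + 1·M_3 = 6(Δ_2 - Δ_1) = 6
Natural end conditions: M_0 = M_3 = 0.
Solving: M_0 = 0, M_1 = 6/5, M_2 = 6/5, M_3 = 0.
On [0, 1], p'(t) = b_0 + 2c_0·t + 3d_0·t² with b_0 = Δ_0 - h_0(2M_0 + M_1)/6 = -6/5, c_0 = M_0/2 = 0, d_0 = (M_1 - M_0)/(6h_0) = 1/5. So p'(0) = -6/5.

-1.2000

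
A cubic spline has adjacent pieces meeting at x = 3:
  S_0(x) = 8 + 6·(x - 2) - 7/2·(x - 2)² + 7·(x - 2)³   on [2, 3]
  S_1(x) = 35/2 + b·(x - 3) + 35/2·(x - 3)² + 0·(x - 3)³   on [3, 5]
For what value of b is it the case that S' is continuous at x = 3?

S_0'(x) = 6 - 7·(x - 2) + 21·(x - 2)², so S_0'(3) = 20. On the right, S_1'(3) = b, so b = 20.

20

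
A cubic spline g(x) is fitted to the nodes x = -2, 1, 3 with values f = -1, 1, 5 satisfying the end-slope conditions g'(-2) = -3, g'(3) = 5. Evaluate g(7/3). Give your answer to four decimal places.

Write M_i for g''(x_i). With h_i = 3, 2 and divided differences Δ_i = 2/3, 2, the continuity of g' gives the tridiagonal system
  3·M_0 + 10·M_1 + 2·M_2 = 6(Δ_1 - Δ_0) = 8
Clamped end conditions give two more equations: 2h_0·M_0 + h_0·M_1 = 6(Δ_0 - g'(-2)) = 22 and h_1·M_1 + 2h_1·M_2 = 6(g'(3) - Δ_1) = 18.
Hence M_0 = 67/15, M_1 = -8/5, M_2 = 53/10.
On [1, 3], g(x) = 1 + 13/10·(x - 1) - 4/5·(x - 1)² + 23/40·(x - 1)³.
With (x - 1) = 4/3: g(7/3) = 361/135.

2.6741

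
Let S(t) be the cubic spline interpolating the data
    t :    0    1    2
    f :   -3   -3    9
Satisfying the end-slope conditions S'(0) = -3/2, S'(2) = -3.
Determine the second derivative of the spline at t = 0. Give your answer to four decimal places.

-14.2500

Put M_i = S'' at the i-th knot. Here h = (1, 1) and Δ = (0, 12), so the interior equations h_(i-1)·M_(i-1) + 2(h_(i-1)+h_i)·M_i + h_i·M_(i+1) = 6(Δ_i − Δ_(i-1)) read
  1·M_0 + 4·M_1 + 1·M_2 = 6(Δ_1 - Δ_0) = 72
Clamped end conditions give two more equations: 2h_0·M_0 + h_0·M_1 = 6(Δ_0 - S'(0)) = 9 and h_1·M_1 + 2h_1·M_2 = 6(S'(2) - Δ_1) = -90.
Solving: M_0 = -57/4, M_1 = 75/2, M_2 = -255/4.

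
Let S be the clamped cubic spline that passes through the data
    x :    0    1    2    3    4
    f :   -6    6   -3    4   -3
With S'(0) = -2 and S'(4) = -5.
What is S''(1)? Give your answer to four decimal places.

-62.1429

With m_i denoting the second derivative at x_i, h_i = 1, 1, 1, 1, and Δ_i = (y_(i+1) − y_i)/h_i = 12, -9, 7, -7:
  1·m_0 + 4·m_1 + 1·m_2 = 6(Δ_1 - Δ_0) = -126
  1·m_1 + 4·m_2 + 1·m_3 = 6(Δ_2 - Δ_1) = 96
  1·m_2 + 4·m_3 + 1·m_4 = 6(Δ_3 - Δ_2) = -84
Clamped end conditions give two more equations: 2h_0·m_0 + h_0·m_1 = 6(Δ_0 - S'(0)) = 84 and h_3·m_3 + 2h_3·m_4 = 6(S'(4) - Δ_3) = 12.
Solving: m_0 = 1023/14, m_1 = -435/7, m_2 = 99/2, m_3 = -279/7, m_4 = 363/14.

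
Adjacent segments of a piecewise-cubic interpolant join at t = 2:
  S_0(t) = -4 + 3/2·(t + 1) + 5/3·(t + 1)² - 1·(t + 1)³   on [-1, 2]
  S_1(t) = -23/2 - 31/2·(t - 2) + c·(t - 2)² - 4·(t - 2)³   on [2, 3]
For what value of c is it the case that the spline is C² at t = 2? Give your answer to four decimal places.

S_0''(t) = 10/3 - 6·(t + 1), so S_0''(2) = -44/3. On the right, S_1''(2) = 2c, so c = -22/3.

-7.3333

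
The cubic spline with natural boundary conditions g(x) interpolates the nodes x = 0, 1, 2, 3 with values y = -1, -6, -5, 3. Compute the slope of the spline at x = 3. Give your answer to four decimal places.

9.4667

Put M_i = g'' at the i-th knot. Here h = (1, 1, 1) and Δ = (-5, 1, 8), so the interior equations h_(i-1)·M_(i-1) + 2(h_(i-1)+h_i)·M_i + h_i·M_(i+1) = 6(Δ_i − Δ_(i-1)) read
  1·M_0 + 4·M_1 + 1·M_2 = 6(Δ_1 - Δ_0) = 36
  1·M_1 + 4·M_2 + 1·M_3 = 6(Δ_2 - Δ_1) = 42
Natural end conditions: M_0 = M_3 = 0.
Solving the tridiagonal system: M_0 = 0, M_1 = 34/5, M_2 = 44/5, M_3 = 0.
On [2, 3], g'(x) = b_2 + 2c_2·(x - 2) + 3d_2·(x - 2)² with b_2 = Δ_2 - h_2(2M_2 + M_3)/6 = 76/15, c_2 = M_2/2 = 22/5, d_2 = (M_3 - M_2)/(6h_2) = -22/15. So g'(3) = 142/15.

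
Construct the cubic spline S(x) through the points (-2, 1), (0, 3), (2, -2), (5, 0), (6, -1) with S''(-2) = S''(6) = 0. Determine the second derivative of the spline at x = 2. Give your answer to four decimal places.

Put m_i = S'' at the i-th knot. Here h = (2, 2, 3, 1) and Δ = (1, -5/2, 2/3, -1), so the interior equations h_(i-1)·m_(i-1) + 2(h_(i-1)+h_i)·m_i + h_i·m_(i+1) = 6(Δ_i − Δ_(i-1)) read
  2·m_0 + 8·m_1 + 2·m_2 = 6(Δ_1 - Δ_0) = -21
  2·m_1 + 10·m_2 + 3·m_3 = 6(Δ_2 - Δ_1) = 19
  3·m_2 + 8·m_3 + 1·m_4 = 6(Δ_3 - Δ_2) = -10
Natural end conditions: m_0 = m_4 = 0.
Hence m_0 = 0, m_1 = -1855/536, m_2 = 224/67, m_3 = -671/268, m_4 = 0.

3.3433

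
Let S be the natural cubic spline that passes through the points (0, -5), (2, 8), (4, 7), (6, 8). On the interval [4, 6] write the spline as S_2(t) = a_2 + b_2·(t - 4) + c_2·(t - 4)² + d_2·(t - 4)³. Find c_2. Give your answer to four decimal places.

1.1000

With σ_i denoting the second derivative at x_i, h_i = 2, 2, 2, and Δ_i = (y_(i+1) − y_i)/h_i = 13/2, -1/2, 1/2:
  2·σ_0 + 8·σ_1 + 2·σ_2 = 6(Δ_1 - Δ_0) = -42
  2·σ_1 + 8·σ_2 + 2·σ_3 = 6(Δ_2 - Δ_1) = 6
Natural end conditions: σ_0 = σ_3 = 0.
Solving: σ_0 = 0, σ_1 = -29/5, σ_2 = 11/5, σ_3 = 0.
On [4, 6], with S_2(t) = a_2 + b_2·(t - 4) + c_2·(t - 4)² + d_2·(t - 4)³: c_2 = σ_2/2 = 11/10, d_2 = (σ_3 - σ_2)/(6h_2) = -11/60, b_2 = Δ_2 - h_2(2σ_2 + σ_3)/6 = -29/30.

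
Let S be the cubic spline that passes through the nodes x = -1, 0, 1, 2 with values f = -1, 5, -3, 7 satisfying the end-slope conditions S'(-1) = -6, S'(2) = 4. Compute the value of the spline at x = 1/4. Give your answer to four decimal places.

Let M_i = S''(x_i). Step sizes h_i = 1, 1, 1; slopes of the chords Δ_i = (y_(i+1) - y_i)/h_i = 6, -8, 10.
  1·M_0 + 4·M_1 + 1·M_2 = 6(Δ_1 - Δ_0) = -84
  1·M_1 + 4·M_2 + 1·M_3 = 6(Δ_2 - Δ_1) = 108
Clamped end conditions give two more equations: 2h_0·M_0 + h_0·M_1 = 6(Δ_0 - S'(-1)) = 72 and h_2·M_2 + 2h_2·M_3 = 6(S'(2) - Δ_2) = -36.
Hence M_0 = 904/15, M_1 = -728/15, M_2 = 748/15, M_3 = -644/15.
On [0, 1], S(x) = 5 - 2/15·x - 364/15·x² + 82/5·x³.
With x = 1/4: S(1/4) = 593/160.

3.7063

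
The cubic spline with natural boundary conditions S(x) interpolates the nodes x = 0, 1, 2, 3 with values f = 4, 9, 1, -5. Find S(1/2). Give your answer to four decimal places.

7.8500

Write σ_i for S''(x_i). With h_i = 1, 1, 1 and divided differences Δ_i = 5, -8, -6, the continuity of S' gives the tridiagonal system
  1·σ_0 + 4·σ_1 + 1·σ_2 = 6(Δ_1 - Δ_0) = -78
  1·σ_1 + 4·σ_2 + 1·σ_3 = 6(Δ_2 - Δ_1) = 12
Natural end conditions: σ_0 = σ_3 = 0.
Forward elimination and back-substitution give σ_0 = 0, σ_1 = -108/5, σ_2 = 42/5, σ_3 = 0.
On [0, 1], S(x) = 4 + 43/5·x + 0·x² - 18/5·x³.
With x = 1/2: S(1/2) = 157/20.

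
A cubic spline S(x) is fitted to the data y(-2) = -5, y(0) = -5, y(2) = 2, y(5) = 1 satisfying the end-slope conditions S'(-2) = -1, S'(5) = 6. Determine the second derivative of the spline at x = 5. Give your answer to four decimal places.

With M_i denoting the second derivative at x_i, h_i = 2, 2, 3, and Δ_i = (y_(i+1) − y_i)/h_i = 0, 7/2, -1/3:
  2·M_0 + 8·M_1 + 2·M_2 = 6(Δ_1 - Δ_0) = 21
  2·M_1 + 10·M_2 + 3·M_3 = 6(Δ_2 - Δ_1) = -23
Clamped end conditions give two more equations: 2h_0·M_0 + h_0·M_1 = 6(Δ_0 - S'(-2)) = 6 and h_2·M_2 + 2h_2·M_3 = 6(S'(5) - Δ_2) = 38.
Hence M_0 = -47/74, M_1 = 158/37, M_2 = -220/37, M_3 = 1033/111.

9.3063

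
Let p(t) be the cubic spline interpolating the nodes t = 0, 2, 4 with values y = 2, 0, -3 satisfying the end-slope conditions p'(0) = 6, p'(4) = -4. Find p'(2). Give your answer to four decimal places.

-2.3750

Write m_i for p''(x_i). With h_i = 2, 2 and divided differences Δ_i = -1, -3/2, the continuity of p' gives the tridiagonal system
  2·m_0 + 8·m_1 + 2·m_2 = 6(Δ_1 - Δ_0) = -3
Clamped end conditions give two more equations: 2h_0·m_0 + h_0·m_1 = 6(Δ_0 - p'(0)) = -42 and h_1·m_1 + 2h_1·m_2 = 6(p'(4) - Δ_1) = -15.
Hence m_0 = -101/8, m_1 = 17/4, m_2 = -47/8.
On [2, 4], p'(t) = b_1 + 2c_1·(t - 2) + 3d_1·(t - 2)² with b_1 = Δ_1 - h_1(2m_1 + m_2)/6 = -19/8, c_1 = m_1/2 = 17/8, d_1 = (m_2 - m_1)/(6h_1) = -27/32. So p'(2) = -19/8.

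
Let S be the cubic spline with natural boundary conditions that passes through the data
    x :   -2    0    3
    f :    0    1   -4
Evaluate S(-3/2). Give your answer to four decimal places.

With σ_i denoting the second derivative at x_i, h_i = 2, 3, and Δ_i = (y_(i+1) − y_i)/h_i = 1/2, -5/3:
  2·σ_0 + 10·σ_1 + 3·σ_2 = 6(Δ_1 - Δ_0) = -13
Natural end conditions: σ_0 = σ_2 = 0.
Solving: σ_0 = 0, σ_1 = -13/10, σ_2 = 0.
On [-2, 0], S(x) = 0 + 14/15·(x + 2) + 0·(x + 2)² - 13/120·(x + 2)³.
With (x + 2) = 1/2: S(-3/2) = 29/64.

0.4531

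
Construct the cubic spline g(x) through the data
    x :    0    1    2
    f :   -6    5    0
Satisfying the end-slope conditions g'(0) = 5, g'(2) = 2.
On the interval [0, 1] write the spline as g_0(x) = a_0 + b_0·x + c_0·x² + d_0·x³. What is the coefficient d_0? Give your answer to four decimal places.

Write M_i for g''(x_i). With h_i = 1, 1 and divided differences Δ_i = 11, -5, the continuity of g' gives the tridiagonal system
  1·M_0 + 4·M_1 + 1·M_2 = 6(Δ_1 - Δ_0) = -96
Clamped end conditions give two more equations: 2h_0·M_0 + h_0·M_1 = 6(Δ_0 - g'(0)) = 36 and h_1·M_1 + 2h_1·M_2 = 6(g'(2) - Δ_1) = 42.
Hence M_0 = 81/2, M_1 = -45, M_2 = 87/2.
On [0, 1], with g_0(x) = a_0 + b_0·x + c_0·x² + d_0·x³: c_0 = M_0/2 = 81/4, d_0 = (M_1 - M_0)/(6h_0) = -57/4, b_0 = Δ_0 - h_0(2M_0 + M_1)/6 = 5.

-14.2500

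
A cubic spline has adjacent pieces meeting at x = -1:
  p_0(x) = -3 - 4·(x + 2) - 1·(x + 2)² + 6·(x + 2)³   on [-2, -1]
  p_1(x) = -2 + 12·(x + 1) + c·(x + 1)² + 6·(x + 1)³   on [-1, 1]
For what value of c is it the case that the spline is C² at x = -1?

17

p_0''(x) = -2 + 36·(x + 2), so p_0''(-1) = 34. On the right, p_1''(-1) = 2c, so c = 17.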